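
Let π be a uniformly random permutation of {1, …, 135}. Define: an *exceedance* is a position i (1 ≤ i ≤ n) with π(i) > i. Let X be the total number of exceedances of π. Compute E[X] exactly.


Write X = Σ_{i=1}^{135} X_i, where X_i = 1_{π(i) > i}.
For each fixed i, π(i) is uniform over {1, …, 135} (marginal of a uniform permutation), so P[π(i) > i] = (n − i)/n. Summing: Σ_{i=1}^{135} (n − i)/n = (0 + 1 + … + 134)/135 = 135(135 − 1)/(2·135) = (135 − 1)/2.
Hence E[X] = Σ_{i=1}^{135} (135 − i)/135 = 67 ≈ 67.000000.

E[X] = 67 = 67.000000.


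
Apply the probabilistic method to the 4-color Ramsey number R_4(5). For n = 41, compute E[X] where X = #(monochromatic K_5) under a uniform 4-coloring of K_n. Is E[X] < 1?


E[X] = C(41, 5) · 4^{1 − 10} = 749398 · 4^{−9} = 749398/262144.
As a reduced fraction: E[X] = 374699/131072 ≈ 2.858727.
Is E[X] < 1? NO.
Since E[X] ≥ 1, the first-moment bound is inconclusive at n = 41; it does NOT by itself certify R_4(5) > 41.

E[X] = 374699/131072 ≈ 2.858727; E[X] ≥ 1; first-moment method inconclusive here.


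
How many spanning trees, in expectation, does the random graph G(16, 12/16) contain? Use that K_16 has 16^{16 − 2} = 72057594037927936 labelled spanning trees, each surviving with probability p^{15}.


K_16 has 16^{16 − 2} = 72057594037927936 labelled spanning trees.
For each such spanning tree H, let X_H = 1 if all 15 edges of H are present in G. Then P[X_H = 1] = p^{15} = (3/4)^{15} = 14348907/1073741824.
Summing the indicators: E[X] = Σ_H E[X_H] = 72057594037927936 · p^{15} = 72057594037927936 · 14348907/1073741824 = 962938848411648.
Numerically: E[X] ≈ 9.629e+14.

E[X] = 72057594037927936 · (3/4)^{15} = 962938848411648 ≈ 9.629e+14.


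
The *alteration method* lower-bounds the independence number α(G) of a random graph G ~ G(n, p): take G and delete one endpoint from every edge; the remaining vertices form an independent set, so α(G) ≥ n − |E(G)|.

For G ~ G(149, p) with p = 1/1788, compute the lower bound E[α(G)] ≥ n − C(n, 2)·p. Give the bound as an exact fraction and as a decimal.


E[|E(G)|] = C(149, 2)·p = 11026 · (1/1788) = 37/6.
E[α(G)] ≥ n − E[|E(G)|] = 149 − 37/6 = 857/6.
Numerically: ≈ 142.83333.
(This is only a lower bound; the true E[α(G)] may be larger.)

E[α(G)] ≥ 857/6 ≈ 142.83333.


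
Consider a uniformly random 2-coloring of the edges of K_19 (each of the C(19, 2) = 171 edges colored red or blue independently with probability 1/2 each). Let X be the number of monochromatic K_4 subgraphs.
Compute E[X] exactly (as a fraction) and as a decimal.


Let X = Σ_S X_S over the C(19, 4) = 3876 subsets S of size 4, where X_S = 1 if the K_4 on S is monochromatic.
For a fixed S, the K_4 on S has C(4, 2) = 6 edges. P[all 6 edges red] = (1/2)^6, and likewise for blue, so P[monochromatic] = 2·(1/2)^6 = 2^{1 − 6} = 1/32.
By linearity of expectation: E[X] = C(19, 4) · 2^{1 − 6} = 3876 · 1/32 = 969/8.
Numerically: E[X] ≈ 121.125000.

E[X] = C(19,4)·2^(1−C(4,2)) = 969/8 ≈ 121.125000.


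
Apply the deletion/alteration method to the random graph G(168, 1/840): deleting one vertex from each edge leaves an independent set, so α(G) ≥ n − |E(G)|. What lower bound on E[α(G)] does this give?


E[|E(G)|] = C(168, 2)·p = 14028 · (1/840) = 167/10.
E[α(G)] ≥ n − E[|E(G)|] = 168 − 167/10 = 1513/10.
Numerically: ≈ 151.300000.
(This is only a lower bound; the true E[α(G)] may be larger.)

E[α(G)] ≥ 1513/10 ≈ 151.300000.


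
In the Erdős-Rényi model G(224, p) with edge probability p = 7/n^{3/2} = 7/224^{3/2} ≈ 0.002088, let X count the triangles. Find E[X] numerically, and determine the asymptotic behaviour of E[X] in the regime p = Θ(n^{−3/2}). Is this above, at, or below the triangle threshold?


Number of potential triangles: C(224, 3) = 1848224.
Each occurs with probability p³ ≈ (0.002088)³ ≈ 9.102864e-09.
By linearity: E[X] = C(224, 3)·p³ ≈ 1848224 · 9.102864e-09 ≈ 0.0168.
Since α = 3/2 > 1, p = c/n^{3/2} = o(1/n) is below the triangle threshold p ~ 1/n. Asymptotically E[X] ~ (c³/6)·n^{3(1−α)} = (7³/6)·n^{-1.5} → 0, so by Markov's inequality G has no triangles w.h.p.

E[X] ≈ 0.0168; in regime p = Θ(1/n^{3/2}) E[X] tends to 0 (below the triangle threshold p ~ 1/n).


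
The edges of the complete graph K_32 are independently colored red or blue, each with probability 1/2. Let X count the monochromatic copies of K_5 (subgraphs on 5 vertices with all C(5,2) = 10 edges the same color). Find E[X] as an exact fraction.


Let X = Σ_S X_S over the C(32, 5) = 201376 subsets S of size 5, where X_S = 1 if the K_5 on S is monochromatic.
For a fixed S, the K_5 on S has C(5, 2) = 10 edges. P[all 10 edges red] = (1/2)^10, and likewise for blue, so P[monochromatic] = 2·(1/2)^10 = 2^{1 − 10} = 1/512.
By linearity: E[X] = C(32, 5) · 2^{1 − 10} = 201376 · 1/512 = 6293/16.
Numerically: E[X] ≈ 393.3125.

E[X] = C(32,5)·2^(1−C(5,2)) = 6293/16 ≈ 393.3125.


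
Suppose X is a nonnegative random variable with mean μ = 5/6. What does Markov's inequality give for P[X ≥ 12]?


μ = E[X] = 5/6, a = 12.
Markov: P[X ≥ 12] ≤ μ/a = (5/6)/12 = 5/72.
Numerically: ≈ 0.069444.
(Since a = 12 > μ = 0.833333, the bound 5/72 is < 1 and informative.)

P[X ≥ 12] ≤ 5/72 ≈ 0.069444.


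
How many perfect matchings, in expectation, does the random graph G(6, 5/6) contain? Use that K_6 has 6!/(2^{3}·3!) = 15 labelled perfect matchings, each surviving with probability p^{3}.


K_6 has 6!/(2^{3}·3!) = 15 labelled perfect matchings.
For each such perfect matching H, let X_H = 1 if all 3 edges of H are present in G. Then P[X_H = 1] = p^{3} = (5/6)^{3} = 125/216.
By linearity of expectation: E[X] = Σ_H E[X_H] = 15 · p^{3} = 15 · 125/216 = 625/72.
Numerically: E[X] ≈ 8.6806.

E[X] = 15 · (5/6)^{3} = 625/72 ≈ 8.6806.


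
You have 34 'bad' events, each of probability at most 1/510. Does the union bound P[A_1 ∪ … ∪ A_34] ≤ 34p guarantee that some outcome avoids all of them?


Union bound: P[∪_{i=1}^{34} A_i] ≤ Σ_i P[A_i] ≤ 34·p = 34·(1/510) = 1/15.
Numerically: 1/15 ≈ 0.067.
Is 1/15 < 1? YES.
Since P[∪ A_i] ≤ 1/15 < 1, the complement has P[∩ A_i^c] ≥ 1 − 1/15 = 14/15 > 0, so some outcome avoids every A_i.

34·p = 1/15 ≈ 0.067; existence CERTIFIED by the union bound.


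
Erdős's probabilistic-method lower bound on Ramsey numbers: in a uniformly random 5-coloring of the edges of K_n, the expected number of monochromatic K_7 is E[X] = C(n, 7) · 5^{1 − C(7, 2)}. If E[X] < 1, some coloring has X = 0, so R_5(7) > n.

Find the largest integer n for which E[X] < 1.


We need C(n, 7) · 5^{1 − 21} < 1, i.e. C(n, 7) < 5^{21 − 1} = 95367431640625.
Check values of n near the boundary:
  n = 336: C(336, 7) = 90079147136880; 90079147136880 < 95367431640625? YES
  n = 337: C(337, 7) = 91989916924632; 91989916924632 < 95367431640625? YES
  n = 338: C(338, 7) = 93935323022736; 93935323022736 < 95367431640625? YES
  n = 339: C(339, 7) = 95915887062372; 95915887062372 < 95367431640625? NO
  n = 340: C(340, 7) = 97932136940560; 97932136940560 < 95367431640625? NO
The largest n with C(n, 7) < 95367431640625 is n = 338 (where E[X] = 93935323022736/95367431640625 ≈ 0.9850). Hence R_5(7) > 338, i.e. R_5(7) ≥ 339.

Largest n = 338; hence R_5(7) > 338.


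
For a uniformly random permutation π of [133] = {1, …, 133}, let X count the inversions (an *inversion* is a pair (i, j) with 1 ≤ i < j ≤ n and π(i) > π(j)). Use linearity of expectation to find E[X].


Write X = Σ X_I over the C(133, 2) = 8778 pairs i < j, with X_I the indicator of one inversion.
There are 8778 indicators.
For each fixed pair i < j, the values π(i) and π(j) are two distinct elements of {1, …, 133} in uniformly random order; by symmetry P[π(i) > π(j)] = 1/2.
By linearity: E[X] = 8778 · (1/2) = C(133, 2) · (1/2) = 8778/2 = 4389 ≈ 4389.000000.

E[X] = 4389 = 4389.000000.


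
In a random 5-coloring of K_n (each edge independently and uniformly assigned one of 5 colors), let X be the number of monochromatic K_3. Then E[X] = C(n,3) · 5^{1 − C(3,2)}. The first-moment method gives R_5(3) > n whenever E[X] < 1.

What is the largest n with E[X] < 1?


We need C(n, 3) · 5^{1 − 3} < 1, i.e. C(n, 3) < 5^{3 − 1} = 25.
Check values of n near the boundary:
  n = 3: C(3, 3) = 1; 1 < 25? YES
  n = 4: C(4, 3) = 4; 4 < 25? YES
  n = 5: C(5, 3) = 10; 10 < 25? YES
  n = 6: C(6, 3) = 20; 20 < 25? YES
  n = 7: C(7, 3) = 35; 35 < 25? NO
The largest n with C(n, 3) < 25 is n = 6 (where E[X] = 4/5 ≈ 0.8000). Hence R_5(3) > 6, i.e. R_5(3) ≥ 7.

Largest n = 6; hence R_5(3) > 6.


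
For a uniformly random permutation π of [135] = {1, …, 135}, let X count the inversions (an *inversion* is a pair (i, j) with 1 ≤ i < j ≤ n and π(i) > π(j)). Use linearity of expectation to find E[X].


Write X = Σ X_I over the C(135, 2) = 9045 pairs i < j, with X_I the indicator of one inversion.
There are 9045 indicators.
For each fixed pair i < j, the values π(i) and π(j) are two distinct elements of {1, …, 135} in uniformly random order; by symmetry P[π(i) > π(j)] = 1/2.
By linearity: E[X] = 9045 · (1/2) = C(135, 2) · (1/2) = 9045/2 = 9045/2 ≈ 4522.50000.

E[X] = 9045/2 = 4522.50000.


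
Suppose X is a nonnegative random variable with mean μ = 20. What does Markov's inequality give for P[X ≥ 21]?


μ = E[X] = 20, a = 21.
Markov: P[X ≥ 21] ≤ μ/a = (20)/21 = 20/21.
Numerically: ≈ 0.95238.
(Since a = 21 > μ = 20.00000, the bound 20/21 is < 1 and informative.)

P[X ≥ 21] ≤ 20/21 ≈ 0.95238.


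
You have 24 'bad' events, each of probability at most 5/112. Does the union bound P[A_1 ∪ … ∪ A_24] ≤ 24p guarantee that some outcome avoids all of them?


Union bound: P[∪_{i=1}^{24} A_i] ≤ Σ_i P[A_i] ≤ 24·p = 24·(5/112) = 15/14.
Numerically: 15/14 ≈ 1.07143.
Is 15/14 < 1? NO.
Since the bound 15/14 is ≥ 1, the union bound is uninformative here; it does NOT by itself certify existence.

24·p = 15/14 ≈ 1.07143; existence NOT certified by the union bound.


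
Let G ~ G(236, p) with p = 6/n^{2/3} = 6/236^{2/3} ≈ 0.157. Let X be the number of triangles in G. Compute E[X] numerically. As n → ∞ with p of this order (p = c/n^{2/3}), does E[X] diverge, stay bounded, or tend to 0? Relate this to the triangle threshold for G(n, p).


Number of potential triangles: C(236, 3) = 2162940.
Each occurs with probability p³ ≈ (0.157)³ ≈ 3.87820e-03.
By linearity: E[X] = C(236, 3)·p³ ≈ 2162940 · 3.87820e-03 ≈ 8388.305.
Since α = 2/3 < 1, p = c/n^{2/3} ≫ 1/n is above the triangle threshold p ~ 1/n. Asymptotically E[X] ~ (c³/6)·n^{3(1−α)} = (6³/6)·n^{1} → ∞; triangles are abundant w.h.p.

E[X] ≈ 8388.305; in regime p = Θ(1/n^{2/3}) E[X] diverges (above the triangle threshold p ~ 1/n).


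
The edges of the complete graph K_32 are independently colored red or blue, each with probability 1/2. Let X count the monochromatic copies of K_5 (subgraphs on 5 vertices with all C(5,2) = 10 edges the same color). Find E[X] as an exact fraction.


Let X = Σ_S X_S over the C(32, 5) = 201376 subsets S of size 5, where X_S = 1 if the K_5 on S is monochromatic.
For a fixed S, the K_5 on S has C(5, 2) = 10 edges. P[all 10 edges red] = (1/2)^10, and likewise for blue, so P[monochromatic] = 2·(1/2)^10 = 2^{1 − 10} = 1/512.
Summing: E[X] = C(32, 5) · 2^{1 − 10} = 201376 · 1/512 = 6293/16.
Numerically: E[X] ≈ 393.3125.

E[X] = C(32,5)·2^(1−C(5,2)) = 6293/16 ≈ 393.3125.


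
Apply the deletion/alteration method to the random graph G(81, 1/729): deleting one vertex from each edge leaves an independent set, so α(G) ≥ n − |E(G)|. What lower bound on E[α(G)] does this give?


E[|E(G)|] = C(81, 2)·p = 3240 · (1/729) = 40/9.
E[α(G)] ≥ n − E[|E(G)|] = 81 − 40/9 = 689/9.
Numerically: ≈ 76.556.
(This is only a lower bound; the true E[α(G)] may be larger.)

E[α(G)] ≥ 689/9 ≈ 76.556.


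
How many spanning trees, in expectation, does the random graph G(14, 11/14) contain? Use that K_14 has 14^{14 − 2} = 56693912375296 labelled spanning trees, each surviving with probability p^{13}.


K_14 has 14^{14 − 2} = 56693912375296 labelled spanning trees.
For each such spanning tree H, let X_H = 1 if all 13 edges of H are present in G. Then P[X_H = 1] = p^{13} = (11/14)^{13} = 34522712143931/793714773254144.
Summing the indicators: E[X] = Σ_H E[X_H] = 56693912375296 · p^{13} = 56693912375296 · 34522712143931/793714773254144 = 34522712143931/14.
Numerically: E[X] ≈ 2.47e+12.

E[X] = 56693912375296 · (11/14)^{13} = 34522712143931/14 ≈ 2.47e+12.


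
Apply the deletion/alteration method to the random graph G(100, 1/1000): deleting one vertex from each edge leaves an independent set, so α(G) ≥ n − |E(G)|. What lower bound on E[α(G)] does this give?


E[|E(G)|] = C(100, 2)·p = 4950 · (1/1000) = 99/20.
E[α(G)] ≥ n − E[|E(G)|] = 100 − 99/20 = 1901/20.
Numerically: ≈ 95.050000.
(This is only a lower bound; the true E[α(G)] may be larger.)

E[α(G)] ≥ 1901/20 ≈ 95.050000.


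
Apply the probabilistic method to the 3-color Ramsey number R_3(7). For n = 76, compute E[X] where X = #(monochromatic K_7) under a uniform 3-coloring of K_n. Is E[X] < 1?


E[X] = C(76, 7) · 3^{1 − 21} = 2186189400 · 3^{−20} = 2186189400/3486784401.
As a reduced fraction: E[X] = 728729800/1162261467 ≈ 0.627.
Is E[X] < 1? YES.
Since E[X] < 1, there exists a 3-coloring of K_{76} with no monochromatic K_7; hence R_3(7) > 76.

E[X] = 728729800/1162261467 ≈ 0.627; E[X] < 1, so R_3(7) > 76.


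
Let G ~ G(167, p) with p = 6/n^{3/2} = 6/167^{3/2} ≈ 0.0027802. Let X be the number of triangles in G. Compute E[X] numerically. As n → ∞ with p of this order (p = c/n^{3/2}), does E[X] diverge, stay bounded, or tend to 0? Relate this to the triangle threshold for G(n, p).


Number of potential triangles: C(167, 3) = 762355.
Each occurs with probability p³ ≈ (0.0027802)³ ≈ 2.1489664e-08.
By linearity: E[X] = C(167, 3)·p³ ≈ 762355 · 2.1489664e-08 ≈ 0.01638.
Since α = 3/2 > 1, p = c/n^{3/2} = o(1/n) is below the triangle threshold p ~ 1/n. Asymptotically E[X] ~ (c³/6)·n^{3(1−α)} = (6³/6)·n^{-1.5} → 0, so by Markov's inequality G has no triangles w.h.p.

E[X] ≈ 0.01638; in regime p = Θ(1/n^{3/2}) E[X] tends to 0 (below the triangle threshold p ~ 1/n).


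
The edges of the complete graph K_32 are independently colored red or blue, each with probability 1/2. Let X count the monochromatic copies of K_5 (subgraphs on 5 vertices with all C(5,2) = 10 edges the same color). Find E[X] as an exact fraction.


Let X = Σ_S X_S over the C(32, 5) = 201376 subsets S of size 5, where X_S = 1 if the K_5 on S is monochromatic.
For a fixed S, the K_5 on S has C(5, 2) = 10 edges. P[all 10 edges red] = (1/2)^10, and likewise for blue, so P[monochromatic] = 2·(1/2)^10 = 2^{1 − 10} = 1/512.
By linearity of expectation: E[X] = C(32, 5) · 2^{1 − 10} = 201376 · 1/512 = 6293/16.
Numerically: E[X] ≈ 393.312500.

E[X] = C(32,5)·2^(1−C(5,2)) = 6293/16 ≈ 393.312500.


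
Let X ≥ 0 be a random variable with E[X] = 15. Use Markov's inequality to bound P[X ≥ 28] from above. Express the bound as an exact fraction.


μ = E[X] = 15, a = 28.
Markov: P[X ≥ 28] ≤ μ/a = (15)/28 = 15/28.
Numerically: ≈ 0.53571.
(Since a = 28 > μ = 15.00000, the bound 15/28 is < 1 and informative.)

P[X ≥ 28] ≤ 15/28 ≈ 0.53571.


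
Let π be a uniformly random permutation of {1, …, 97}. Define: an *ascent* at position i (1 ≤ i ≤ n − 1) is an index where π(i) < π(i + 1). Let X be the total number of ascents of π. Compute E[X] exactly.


Write X = Σ X_I over i = 1, …, 96, with X_I the indicator of one ascent.
There are 96 indicators.
For each fixed i, the pair (π(i), π(i+1)) is a uniformly random ordered pair of distinct values from {1, …, 97}; by symmetry P[π(i) < π(i+1)] = 1/2.
By linearity: E[X] = 96 · (1/2) = (97 − 1) · (1/2) = 48 ≈ 48.000.

E[X] = 48 = 48.000.


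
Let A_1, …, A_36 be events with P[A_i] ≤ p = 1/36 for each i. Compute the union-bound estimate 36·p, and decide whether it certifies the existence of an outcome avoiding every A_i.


Union bound: P[∪_{i=1}^{36} A_i] ≤ Σ_i P[A_i] ≤ 36·p = 36·(1/36) = 1.
Numerically: 1 ≈ 1.0000.
Is 1 < 1? NO.
Since the bound 1 is ≥ 1, the union bound is uninformative here; it does NOT by itself certify existence.

36·p = 1 ≈ 1.0000; existence NOT certified by the union bound.


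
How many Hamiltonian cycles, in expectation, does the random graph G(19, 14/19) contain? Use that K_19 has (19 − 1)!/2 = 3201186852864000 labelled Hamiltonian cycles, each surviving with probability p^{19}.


K_19 has (19 − 1)!/2 = 3201186852864000 labelled Hamiltonian cycles.
For each such Hamiltonian cycle H, let X_H = 1 if all 19 edges of H are present in G. Then P[X_H = 1] = p^{19} = (14/19)^{19} = 5976303958948914397184/1978419655660313589123979.
By linearity: E[X] = Σ_H E[X_H] = 3201186852864000 · p^{19} = 3201186852864000 · 5976303958948914397184/1978419655660313589123979 = 19131265662106339128470788663934976000/1978419655660313589123979.
Numerically: E[X] ≈ 9.67e+12.

E[X] = 3201186852864000 · (14/19)^{19} = 19131265662106339128470788663934976000/1978419655660313589123979 ≈ 9.67e+12.


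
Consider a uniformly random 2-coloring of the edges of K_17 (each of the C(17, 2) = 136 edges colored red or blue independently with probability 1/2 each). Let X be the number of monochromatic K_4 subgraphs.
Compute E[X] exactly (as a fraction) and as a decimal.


Let X = Σ_S X_S over the C(17, 4) = 2380 subsets S of size 4, where X_S = 1 if the K_4 on S is monochromatic.
For a fixed S, the K_4 on S has C(4, 2) = 6 edges. P[all 6 edges red] = (1/2)^6, and likewise for blue, so P[monochromatic] = 2·(1/2)^6 = 2^{1 − 6} = 1/32.
By linearity of expectation: E[X] = C(17, 4) · 2^{1 − 6} = 2380 · 1/32 = 595/8.
Numerically: E[X] ≈ 74.3750.

E[X] = C(17,4)·2^(1−C(4,2)) = 595/8 ≈ 74.3750.


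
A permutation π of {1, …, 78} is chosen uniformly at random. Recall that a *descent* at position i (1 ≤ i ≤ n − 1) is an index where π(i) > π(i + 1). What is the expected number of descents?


Write X = Σ X_I over i = 1, …, 77, with X_I the indicator of one descent.
There are 77 indicators.
For each fixed i, the pair (π(i), π(i+1)) is a uniformly random ordered pair of distinct values from {1, …, 78}; by symmetry P[π(i) > π(i+1)] = 1/2.
By linearity: E[X] = 77 · (1/2) = (78 − 1) · (1/2) = 77/2 ≈ 38.500000.

E[X] = 77/2 = 38.500000.


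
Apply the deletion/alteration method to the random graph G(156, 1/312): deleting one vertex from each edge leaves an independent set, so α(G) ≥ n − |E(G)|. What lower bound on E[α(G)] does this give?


E[|E(G)|] = C(156, 2)·p = 12090 · (1/312) = 155/4.
E[α(G)] ≥ n − E[|E(G)|] = 156 − 155/4 = 469/4.
Numerically: ≈ 117.250000.
(This is only a lower bound; the true E[α(G)] may be larger.)

E[α(G)] ≥ 469/4 ≈ 117.250000.


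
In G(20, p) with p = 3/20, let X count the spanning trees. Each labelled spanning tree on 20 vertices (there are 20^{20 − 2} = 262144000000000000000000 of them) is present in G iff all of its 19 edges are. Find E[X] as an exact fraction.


K_20 has 20^{20 − 2} = 262144000000000000000000 labelled spanning trees.
For each such spanning tree H, let X_H = 1 if all 19 edges of H are present in G. Then P[X_H = 1] = p^{19} = (3/20)^{19} = 1162261467/5242880000000000000000000.
By linearity: E[X] = Σ_H E[X_H] = 262144000000000000000000 · p^{19} = 262144000000000000000000 · 1162261467/5242880000000000000000000 = 1162261467/20.
Numerically: E[X] ≈ 5.81e+07.

E[X] = 262144000000000000000000 · (3/20)^{19} = 1162261467/20 ≈ 5.81e+07.


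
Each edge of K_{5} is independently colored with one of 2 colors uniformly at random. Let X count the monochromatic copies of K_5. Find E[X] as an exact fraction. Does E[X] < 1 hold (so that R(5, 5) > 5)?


E[X] = C(5, 5) · 2^{1 − 10} = 1 · 2^{−9} = 1/512.
As a reduced fraction: E[X] = 1/512 ≈ 0.00195.
Is E[X] < 1? YES.
Since E[X] < 1, there exists a 2-coloring of K_{5} with no monochromatic K_5; hence R(5, 5) > 5.

E[X] = 1/512 ≈ 0.00195; E[X] < 1, so R(5, 5) > 5.


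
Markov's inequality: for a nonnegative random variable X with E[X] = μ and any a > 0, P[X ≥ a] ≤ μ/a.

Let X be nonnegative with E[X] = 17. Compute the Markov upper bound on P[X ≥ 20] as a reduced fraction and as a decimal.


μ = E[X] = 17, a = 20.
Markov: P[X ≥ 20] ≤ μ/a = (17)/20 = 17/20.
Numerically: ≈ 0.850000.
(Since a = 20 > μ = 17.000000, the bound 17/20 is < 1 and informative.)

P[X ≥ 20] ≤ 17/20 ≈ 0.850000.


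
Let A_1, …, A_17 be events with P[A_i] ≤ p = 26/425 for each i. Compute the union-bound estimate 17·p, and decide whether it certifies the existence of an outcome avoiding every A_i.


Union bound: P[∪_{i=1}^{17} A_i] ≤ Σ_i P[A_i] ≤ 17·p = 17·(26/425) = 26/25.
Numerically: 26/25 ≈ 1.04000.
Is 26/25 < 1? NO.
Since the bound 26/25 is ≥ 1, the union bound is uninformative here; it does NOT by itself certify existence.

17·p = 26/25 ≈ 1.04000; existence NOT certified by the union bound.


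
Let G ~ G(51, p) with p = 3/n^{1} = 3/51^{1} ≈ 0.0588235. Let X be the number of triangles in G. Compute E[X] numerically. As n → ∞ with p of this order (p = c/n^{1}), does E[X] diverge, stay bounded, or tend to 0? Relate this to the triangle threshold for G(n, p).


Number of potential triangles: C(51, 3) = 20825.
Each occurs with probability p³ ≈ (0.0588235)³ ≈ 2.03541624e-04.
By linearity: E[X] = C(51, 3)·p³ ≈ 20825 · 2.03541624e-04 ≈ 4.238754.
Here α = 1, so p = 3/n is exactly at the triangle threshold p ~ 1/n. Asymptotically E[X] → c³/6 = 3³/6 = 9/2 ≈ 4.500000, a bounded constant. In this regime the triangle count is asymptotically Poisson(c³/6).

E[X] ≈ 4.238754; in regime p = Θ(1/n^{1}) E[X] stays bounded (at the triangle threshold p ~ 1/n).


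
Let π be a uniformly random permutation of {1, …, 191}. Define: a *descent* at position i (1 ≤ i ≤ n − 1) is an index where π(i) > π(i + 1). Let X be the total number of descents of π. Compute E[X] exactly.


Write X = Σ X_I over i = 1, …, 190, with X_I the indicator of one descent.
There are 190 indicators.
For each fixed i, the pair (π(i), π(i+1)) is a uniformly random ordered pair of distinct values from {1, …, 191}; by symmetry P[π(i) > π(i+1)] = 1/2.
By linearity: E[X] = 190 · (1/2) = (191 − 1) · (1/2) = 95 ≈ 95.00000.

E[X] = 95 = 95.00000.


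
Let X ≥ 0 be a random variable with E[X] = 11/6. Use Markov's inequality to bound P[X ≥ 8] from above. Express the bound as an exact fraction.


μ = E[X] = 11/6, a = 8.
Markov: P[X ≥ 8] ≤ μ/a = (11/6)/8 = 11/48.
Numerically: ≈ 0.2292.
(Since a = 8 > μ = 1.8333, the bound 11/48 is < 1 and informative.)

P[X ≥ 8] ≤ 11/48 ≈ 0.2292.


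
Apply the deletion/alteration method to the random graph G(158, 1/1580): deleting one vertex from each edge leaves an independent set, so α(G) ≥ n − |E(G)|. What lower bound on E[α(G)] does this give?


E[|E(G)|] = C(158, 2)·p = 12403 · (1/1580) = 157/20.
E[α(G)] ≥ n − E[|E(G)|] = 158 − 157/20 = 3003/20.
Numerically: ≈ 150.15000.
(This is only a lower bound; the true E[α(G)] may be larger.)

E[α(G)] ≥ 3003/20 ≈ 150.15000.


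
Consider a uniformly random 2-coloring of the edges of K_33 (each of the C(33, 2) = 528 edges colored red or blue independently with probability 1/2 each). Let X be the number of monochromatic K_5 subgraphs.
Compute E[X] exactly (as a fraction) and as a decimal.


Let X = Σ_S X_S over the C(33, 5) = 237336 subsets S of size 5, where X_S = 1 if the K_5 on S is monochromatic.
For a fixed S, the K_5 on S has C(5, 2) = 10 edges. P[all 10 edges red] = (1/2)^10, and likewise for blue, so P[monochromatic] = 2·(1/2)^10 = 2^{1 − 10} = 1/512.
By linearity: E[X] = C(33, 5) · 2^{1 − 10} = 237336 · 1/512 = 29667/64.
Numerically: E[X] ≈ 463.5469.

E[X] = C(33,5)·2^(1−C(5,2)) = 29667/64 ≈ 463.5469.


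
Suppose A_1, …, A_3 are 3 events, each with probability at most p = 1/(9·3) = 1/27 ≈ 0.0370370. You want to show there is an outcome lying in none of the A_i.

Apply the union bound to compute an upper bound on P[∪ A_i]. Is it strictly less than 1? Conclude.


Union bound: P[∪_{i=1}^{3} A_i] ≤ Σ_i P[A_i] ≤ 3·p = 3·(1/27) = 1/9.
Numerically: 1/9 ≈ 0.1111111.
Is 1/9 < 1? YES.
Since P[∪ A_i] ≤ 1/9 < 1, the complement has P[∩ A_i^c] ≥ 1 − 1/9 = 8/9 > 0, so some outcome avoids every A_i.

3·p = 1/9 ≈ 0.1111111; existence CERTIFIED by the union bound.


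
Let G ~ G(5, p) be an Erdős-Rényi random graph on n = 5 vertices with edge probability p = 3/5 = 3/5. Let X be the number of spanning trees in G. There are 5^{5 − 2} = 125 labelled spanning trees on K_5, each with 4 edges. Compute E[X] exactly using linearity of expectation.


K_5 has 5^{5 − 2} = 125 labelled spanning trees.
For each such spanning tree H, let X_H = 1 if all 4 edges of H are present in G. Then P[X_H = 1] = p^{4} = (3/5)^{4} = 81/625.
By linearity of expectation: E[X] = Σ_H E[X_H] = 125 · p^{4} = 125 · 81/625 = 81/5.
Numerically: E[X] ≈ 16.2.

E[X] = 125 · (3/5)^{4} = 81/5 ≈ 16.2.


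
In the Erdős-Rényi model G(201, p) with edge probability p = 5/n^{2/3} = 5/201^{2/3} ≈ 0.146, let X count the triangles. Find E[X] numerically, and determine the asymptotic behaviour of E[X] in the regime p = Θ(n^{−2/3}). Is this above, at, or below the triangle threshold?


Number of potential triangles: C(201, 3) = 1333300.
Each occurs with probability p³ ≈ (0.146)³ ≈ 3.09398e-03.
By linearity: E[X] = C(201, 3)·p³ ≈ 1333300 · 3.09398e-03 ≈ 4125.207.
Since α = 2/3 < 1, p = c/n^{2/3} ≫ 1/n is above the triangle threshold p ~ 1/n. Asymptotically E[X] ~ (c³/6)·n^{3(1−α)} = (5³/6)·n^{1} → ∞; triangles are abundant w.h.p.

E[X] ≈ 4125.207; in regime p = Θ(1/n^{2/3}) E[X] diverges (above the triangle threshold p ~ 1/n).


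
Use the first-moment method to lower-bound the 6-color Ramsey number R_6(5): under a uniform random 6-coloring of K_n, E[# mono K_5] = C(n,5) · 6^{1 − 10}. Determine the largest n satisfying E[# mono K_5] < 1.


We need C(n, 5) · 6^{1 − 10} < 1, i.e. C(n, 5) < 6^{10 − 1} = 10077696.
Check values of n near the boundary:
  n = 61: C(61, 5) = 5949147; 5949147 < 10077696? YES
  n = 62: C(62, 5) = 6471002; 6471002 < 10077696? YES
  n = 63: C(63, 5) = 7028847; 7028847 < 10077696? YES
  n = 64: C(64, 5) = 7624512; 7624512 < 10077696? YES
  n = 65: C(65, 5) = 8259888; 8259888 < 10077696? YES
  n = 66: C(66, 5) = 8936928; 8936928 < 10077696? YES
  n = 67: C(67, 5) = 9657648; 9657648 < 10077696? YES
  n = 68: C(68, 5) = 10424128; 10424128 < 10077696? NO
  n = 69: C(69, 5) = 11238513; 11238513 < 10077696? NO
  n = 70: C(70, 5) = 12103014; 12103014 < 10077696? NO
The largest n with C(n, 5) < 10077696 is n = 67 (where E[X] = 67067/69984 ≈ 0.9583190). Hence R_6(5) > 67, i.e. R_6(5) ≥ 68.

Largest n = 67; hence R_6(5) > 67.


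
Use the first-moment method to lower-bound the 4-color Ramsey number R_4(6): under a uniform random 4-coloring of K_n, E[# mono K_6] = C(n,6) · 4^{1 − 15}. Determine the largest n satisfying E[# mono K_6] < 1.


We need C(n, 6) · 4^{1 − 15} < 1, i.e. C(n, 6) < 4^{15 − 1} = 268435456.
Check values of n near the boundary:
  n = 75: C(75, 6) = 201359550; 201359550 < 268435456? YES
  n = 76: C(76, 6) = 218618940; 218618940 < 268435456? YES
  n = 77: C(77, 6) = 237093780; 237093780 < 268435456? YES
  n = 78: C(78, 6) = 256851595; 256851595 < 268435456? YES
  n = 79: C(79, 6) = 277962685; 277962685 < 268435456? NO
  n = 80: C(80, 6) = 300500200; 300500200 < 268435456? NO
  n = 81: C(81, 6) = 324540216; 324540216 < 268435456? NO
The largest n with C(n, 6) < 268435456 is n = 78 (where E[X] = 256851595/268435456 ≈ 0.957). Hence R_4(6) > 78, i.e. R_4(6) ≥ 79.

Largest n = 78; hence R_4(6) > 78.


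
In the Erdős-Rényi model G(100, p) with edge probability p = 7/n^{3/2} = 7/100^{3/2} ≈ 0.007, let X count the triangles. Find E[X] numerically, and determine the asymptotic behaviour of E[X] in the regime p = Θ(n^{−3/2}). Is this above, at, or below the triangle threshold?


Number of potential triangles: C(100, 3) = 161700.
Each occurs with probability p³ ≈ (0.007)³ ≈ 3.4300000e-07.
By linearity: E[X] = C(100, 3)·p³ ≈ 161700 · 3.4300000e-07 ≈ 0.05546.
Since α = 3/2 > 1, p = c/n^{3/2} = o(1/n) is below the triangle threshold p ~ 1/n. Asymptotically E[X] ~ (c³/6)·n^{3(1−α)} = (7³/6)·n^{-1.5} → 0, so by Markov's inequality G has no triangles w.h.p.

E[X] ≈ 0.05546; in regime p = Θ(1/n^{3/2}) E[X] tends to 0 (below the triangle threshold p ~ 1/n).


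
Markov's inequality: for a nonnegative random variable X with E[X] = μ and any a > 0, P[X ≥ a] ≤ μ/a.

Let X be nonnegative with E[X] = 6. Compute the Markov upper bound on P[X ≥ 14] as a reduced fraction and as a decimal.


μ = E[X] = 6, a = 14.
Markov: P[X ≥ 14] ≤ μ/a = (6)/14 = 3/7.
Numerically: ≈ 0.4286.
(Since a = 14 > μ = 6.0000, the bound 3/7 is < 1 and informative.)

P[X ≥ 14] ≤ 3/7 ≈ 0.4286.


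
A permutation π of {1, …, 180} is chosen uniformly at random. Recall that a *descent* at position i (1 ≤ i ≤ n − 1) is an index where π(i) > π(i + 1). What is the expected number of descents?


Write X = Σ X_I over i = 1, …, 179, with X_I the indicator of one descent.
There are 179 indicators.
For each fixed i, the pair (π(i), π(i+1)) is a uniformly random ordered pair of distinct values from {1, …, 180}; by symmetry P[π(i) > π(i+1)] = 1/2.
By linearity: E[X] = 179 · (1/2) = (180 − 1) · (1/2) = 179/2 ≈ 89.500.

E[X] = 179/2 = 89.500.


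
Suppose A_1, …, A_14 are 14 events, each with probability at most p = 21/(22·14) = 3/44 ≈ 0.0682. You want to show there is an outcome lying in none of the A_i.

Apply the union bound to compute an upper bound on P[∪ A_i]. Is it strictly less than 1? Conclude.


Union bound: P[∪_{i=1}^{14} A_i] ≤ Σ_i P[A_i] ≤ 14·p = 14·(3/44) = 21/22.
Numerically: 21/22 ≈ 0.9545.
Is 21/22 < 1? YES.
Since P[∪ A_i] ≤ 21/22 < 1, the complement has P[∩ A_i^c] ≥ 1 − 21/22 = 1/22 > 0, so some outcome avoids every A_i.

14·p = 21/22 ≈ 0.9545; existence CERTIFIED by the union bound.


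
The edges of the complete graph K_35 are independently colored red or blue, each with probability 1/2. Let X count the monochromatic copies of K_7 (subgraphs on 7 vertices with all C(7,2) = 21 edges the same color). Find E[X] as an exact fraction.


Let X = Σ_S X_S over the C(35, 7) = 6724520 subsets S of size 7, where X_S = 1 if the K_7 on S is monochromatic.
For a fixed S, the K_7 on S has C(7, 2) = 21 edges. P[all 21 edges red] = (1/2)^21, and likewise for blue, so P[monochromatic] = 2·(1/2)^21 = 2^{1 − 21} = 1/1048576.
By linearity of expectation: E[X] = C(35, 7) · 2^{1 − 21} = 6724520 · 1/1048576 = 840565/131072.
Numerically: E[X] ≈ 6.4130.

E[X] = C(35,7)·2^(1−C(7,2)) = 840565/131072 ≈ 6.4130.


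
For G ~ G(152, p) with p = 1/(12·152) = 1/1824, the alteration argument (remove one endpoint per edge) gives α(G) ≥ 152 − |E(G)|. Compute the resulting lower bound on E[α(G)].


E[|E(G)|] = C(152, 2)·p = 11476 · (1/1824) = 151/24.
E[α(G)] ≥ n − E[|E(G)|] = 152 − 151/24 = 3497/24.
Numerically: ≈ 145.70833.
(This is only a lower bound; the true E[α(G)] may be larger.)

E[α(G)] ≥ 3497/24 ≈ 145.70833.


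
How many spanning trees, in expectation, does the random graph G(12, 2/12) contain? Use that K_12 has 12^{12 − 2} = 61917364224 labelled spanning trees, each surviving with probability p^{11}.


K_12 has 12^{12 − 2} = 61917364224 labelled spanning trees.
For each such spanning tree H, let X_H = 1 if all 11 edges of H are present in G. Then P[X_H = 1] = p^{11} = (1/6)^{11} = 1/362797056.
By linearity: E[X] = Σ_H E[X_H] = 61917364224 · p^{11} = 61917364224 · 1/362797056 = 512/3.
Numerically: E[X] ≈ 170.667.

E[X] = 61917364224 · (1/6)^{11} = 512/3 ≈ 170.667.


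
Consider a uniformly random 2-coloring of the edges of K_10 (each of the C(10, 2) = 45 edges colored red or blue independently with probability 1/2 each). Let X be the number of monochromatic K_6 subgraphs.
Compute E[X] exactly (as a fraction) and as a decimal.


Let X = Σ_S X_S over the C(10, 6) = 210 subsets S of size 6, where X_S = 1 if the K_6 on S is monochromatic.
For a fixed S, the K_6 on S has C(6, 2) = 15 edges. P[all 15 edges red] = (1/2)^15, and likewise for blue, so P[monochromatic] = 2·(1/2)^15 = 2^{1 − 15} = 1/16384.
By linearity of expectation: E[X] = C(10, 6) · 2^{1 − 15} = 210 · 1/16384 = 105/8192.
Numerically: E[X] ≈ 0.013.

E[X] = C(10,6)·2^(1−C(6,2)) = 105/8192 ≈ 0.013.


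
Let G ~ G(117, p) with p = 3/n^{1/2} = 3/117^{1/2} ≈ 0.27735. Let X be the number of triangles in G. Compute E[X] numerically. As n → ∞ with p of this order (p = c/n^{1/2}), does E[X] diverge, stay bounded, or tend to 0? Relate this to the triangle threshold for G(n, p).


Number of potential triangles: C(117, 3) = 260130.
Each occurs with probability p³ ≈ (0.27735)³ ≈ 2.1334623e-02.
By linearity: E[X] = C(117, 3)·p³ ≈ 260130 · 2.1334623e-02 ≈ 5549.77546.
Since α = 1/2 < 1, p = c/n^{1/2} ≫ 1/n is above the triangle threshold p ~ 1/n. Asymptotically E[X] ~ (c³/6)·n^{3(1−α)} = (3³/6)·n^{1.5} → ∞; triangles are abundant w.h.p.

E[X] ≈ 5549.77546; in regime p = Θ(1/n^{1/2}) E[X] diverges (above the triangle threshold p ~ 1/n).


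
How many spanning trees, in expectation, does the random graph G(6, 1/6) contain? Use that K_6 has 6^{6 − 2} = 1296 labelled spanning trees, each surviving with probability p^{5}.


K_6 has 6^{6 − 2} = 1296 labelled spanning trees.
For each such spanning tree H, let X_H = 1 if all 5 edges of H are present in G. Then P[X_H = 1] = p^{5} = (1/6)^{5} = 1/7776.
By linearity of expectation: E[X] = Σ_H E[X_H] = 1296 · p^{5} = 1296 · 1/7776 = 1/6.
Numerically: E[X] ≈ 0.1667.

E[X] = 1296 · (1/6)^{5} = 1/6 ≈ 0.1667.


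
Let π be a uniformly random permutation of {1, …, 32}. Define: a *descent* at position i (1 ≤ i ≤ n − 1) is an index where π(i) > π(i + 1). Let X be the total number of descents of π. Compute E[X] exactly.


Write X = Σ X_I over i = 1, …, 31, with X_I the indicator of one descent.
There are 31 indicators.
For each fixed i, the pair (π(i), π(i+1)) is a uniformly random ordered pair of distinct values from {1, …, 32}; by symmetry P[π(i) > π(i+1)] = 1/2.
By linearity: E[X] = 31 · (1/2) = (32 − 1) · (1/2) = 31/2 ≈ 15.500.

E[X] = 31/2 = 15.500.


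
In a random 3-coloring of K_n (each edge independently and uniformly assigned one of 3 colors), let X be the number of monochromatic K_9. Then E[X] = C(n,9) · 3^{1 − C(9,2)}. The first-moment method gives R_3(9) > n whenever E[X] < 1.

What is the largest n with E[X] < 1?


We need C(n, 9) · 3^{1 − 36} < 1, i.e. C(n, 9) < 3^{36 − 1} = 50031545098999707.
Check values of n near the boundary:
  n = 297: C(297, 9) = 43842345008337645; 43842345008337645 < 50031545098999707? YES
  n = 298: C(298, 9) = 45207677551849890; 45207677551849890 < 50031545098999707? YES
  n = 299: C(299, 9) = 46610674441390059; 46610674441390059 < 50031545098999707? YES
  n = 300: C(300, 9) = 48052241692154700; 48052241692154700 < 50031545098999707? YES
  n = 301: C(301, 9) = 49533303936090975; 49533303936090975 < 50031545098999707? YES
  n = 302: C(302, 9) = 51054804739588650; 51054804739588650 < 50031545098999707? NO
  n = 303: C(303, 9) = 52617706925494425; 52617706925494425 < 50031545098999707? NO
  n = 304: C(304, 9) = 54222992899492560; 54222992899492560 < 50031545098999707? NO
The largest n with C(n, 9) < 50031545098999707 is n = 301 (where E[X] = 16511101312030325/16677181699666569 ≈ 0.9900415). Hence R_3(9) > 301, i.e. R_3(9) ≥ 302.

Largest n = 301; hence R_3(9) > 301.


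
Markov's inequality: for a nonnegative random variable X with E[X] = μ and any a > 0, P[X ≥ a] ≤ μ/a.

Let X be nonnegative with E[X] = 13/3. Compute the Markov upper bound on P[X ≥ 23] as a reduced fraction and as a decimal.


μ = E[X] = 13/3, a = 23.
Markov: P[X ≥ 23] ≤ μ/a = (13/3)/23 = 13/69.
Numerically: ≈ 0.18841.
(Since a = 23 > μ = 4.33333, the bound 13/69 is < 1 and informative.)

P[X ≥ 23] ≤ 13/69 ≈ 0.18841.


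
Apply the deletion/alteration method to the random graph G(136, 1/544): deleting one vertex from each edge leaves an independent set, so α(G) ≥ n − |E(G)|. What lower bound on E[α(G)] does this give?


E[|E(G)|] = C(136, 2)·p = 9180 · (1/544) = 135/8.
E[α(G)] ≥ n − E[|E(G)|] = 136 − 135/8 = 953/8.
Numerically: ≈ 119.1250.
(This is only a lower bound; the true E[α(G)] may be larger.)

E[α(G)] ≥ 953/8 ≈ 119.1250.


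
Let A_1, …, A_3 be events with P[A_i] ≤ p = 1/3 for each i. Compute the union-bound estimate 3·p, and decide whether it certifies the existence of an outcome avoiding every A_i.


Union bound: P[∪_{i=1}^{3} A_i] ≤ Σ_i P[A_i] ≤ 3·p = 3·(1/3) = 1.
Numerically: 1 ≈ 1.000000.
Is 1 < 1? NO.
Since the bound 1 is ≥ 1, the union bound is uninformative here; it does NOT by itself certify existence.

3·p = 1 ≈ 1.000000; existence NOT certified by the union bound.


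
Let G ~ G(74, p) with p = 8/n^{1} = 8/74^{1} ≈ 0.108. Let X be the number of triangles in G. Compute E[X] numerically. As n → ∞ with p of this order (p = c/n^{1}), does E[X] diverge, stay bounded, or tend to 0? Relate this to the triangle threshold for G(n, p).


Number of potential triangles: C(74, 3) = 64824.
Each occurs with probability p³ ≈ (0.108)³ ≈ 1.26350e-03.
By linearity: E[X] = C(74, 3)·p³ ≈ 64824 · 1.26350e-03 ≈ 81.905.
Here α = 1, so p = 8/n is exactly at the triangle threshold p ~ 1/n. Asymptotically E[X] → c³/6 = 8³/6 = 256/3 ≈ 85.333, a bounded constant. In this regime the triangle count is asymptotically Poisson(c³/6).

E[X] ≈ 81.905; in regime p = Θ(1/n^{1}) E[X] stays bounded (at the triangle threshold p ~ 1/n).


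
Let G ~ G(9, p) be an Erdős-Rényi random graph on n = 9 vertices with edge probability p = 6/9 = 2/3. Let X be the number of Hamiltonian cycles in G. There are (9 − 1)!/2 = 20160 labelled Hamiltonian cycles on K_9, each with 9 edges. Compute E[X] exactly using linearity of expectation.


K_9 has (9 − 1)!/2 = 20160 labelled Hamiltonian cycles.
For each such Hamiltonian cycle H, let X_H = 1 if all 9 edges of H are present in G. Then P[X_H = 1] = p^{9} = (2/3)^{9} = 512/19683.
Summing the indicators: E[X] = Σ_H E[X_H] = 20160 · p^{9} = 20160 · 512/19683 = 1146880/2187.
Numerically: E[X] ≈ 524.408.

E[X] = 20160 · (2/3)^{9} = 1146880/2187 ≈ 524.408.


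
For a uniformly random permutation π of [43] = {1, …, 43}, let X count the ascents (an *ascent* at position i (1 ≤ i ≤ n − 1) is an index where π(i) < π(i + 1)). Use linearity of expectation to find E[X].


Write X = Σ X_I over i = 1, …, 42, with X_I the indicator of one ascent.
There are 42 indicators.
For each fixed i, the pair (π(i), π(i+1)) is a uniformly random ordered pair of distinct values from {1, …, 43}; by symmetry P[π(i) < π(i+1)] = 1/2.
By linearity: E[X] = 42 · (1/2) = (43 − 1) · (1/2) = 21 ≈ 21.00000.

E[X] = 21 = 21.00000.


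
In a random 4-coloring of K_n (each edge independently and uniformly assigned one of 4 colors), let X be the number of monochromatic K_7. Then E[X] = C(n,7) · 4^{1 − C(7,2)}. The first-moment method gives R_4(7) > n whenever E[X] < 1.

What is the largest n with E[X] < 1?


We need C(n, 7) · 4^{1 − 21} < 1, i.e. C(n, 7) < 4^{21 − 1} = 1099511627776.
Check values of n near the boundary:
  n = 176: C(176, 7) = 919790691600; 919790691600 < 1099511627776? YES
  n = 177: C(177, 7) = 957664425960; 957664425960 < 1099511627776? YES
  n = 178: C(178, 7) = 996867063280; 996867063280 < 1099511627776? YES
  n = 179: C(179, 7) = 1037437234460; 1037437234460 < 1099511627776? YES
  n = 180: C(180, 7) = 1079414463600; 1079414463600 < 1099511627776? YES
  n = 181: C(181, 7) = 1122839183400; 1122839183400 < 1099511627776? NO
  n = 182: C(182, 7) = 1167752750736; 1167752750736 < 1099511627776? NO
  n = 183: C(183, 7) = 1214197462413; 1214197462413 < 1099511627776? NO
The largest n with C(n, 7) < 1099511627776 is n = 180 (where E[X] = 67463403975/68719476736 ≈ 0.9817217). Hence R_4(7) > 180, i.e. R_4(7) ≥ 181.

Largest n = 180; hence R_4(7) > 180.
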